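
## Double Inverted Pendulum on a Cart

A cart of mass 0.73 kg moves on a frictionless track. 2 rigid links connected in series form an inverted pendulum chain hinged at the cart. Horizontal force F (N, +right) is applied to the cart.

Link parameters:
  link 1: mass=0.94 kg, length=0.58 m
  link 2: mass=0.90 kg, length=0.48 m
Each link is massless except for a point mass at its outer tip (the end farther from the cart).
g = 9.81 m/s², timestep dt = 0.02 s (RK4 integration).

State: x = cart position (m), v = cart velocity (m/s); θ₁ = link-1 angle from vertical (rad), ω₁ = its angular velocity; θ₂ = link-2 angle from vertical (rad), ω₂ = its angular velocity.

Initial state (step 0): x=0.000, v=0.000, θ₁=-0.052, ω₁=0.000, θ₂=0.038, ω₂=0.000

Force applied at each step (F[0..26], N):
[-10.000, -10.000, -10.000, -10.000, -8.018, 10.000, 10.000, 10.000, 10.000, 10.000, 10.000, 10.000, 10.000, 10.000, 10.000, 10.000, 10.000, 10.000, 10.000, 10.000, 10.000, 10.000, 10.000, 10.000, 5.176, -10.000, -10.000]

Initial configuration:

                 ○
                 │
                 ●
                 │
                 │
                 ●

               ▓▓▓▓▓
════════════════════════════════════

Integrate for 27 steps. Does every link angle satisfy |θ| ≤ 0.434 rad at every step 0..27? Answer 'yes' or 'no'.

Answer: yes

Derivation:
apply F[0]=-10.000 → step 1: x=-0.002, v=-0.248, θ₁=-0.048, ω₁=0.379, θ₂=0.039, ω₂=0.075
apply F[1]=-10.000 → step 2: x=-0.010, v=-0.500, θ₁=-0.037, ω₁=0.771, θ₂=0.041, ω₂=0.143
apply F[2]=-10.000 → step 3: x=-0.023, v=-0.760, θ₁=-0.017, ω₁=1.189, θ₂=0.044, ω₂=0.198
apply F[3]=-10.000 → step 4: x=-0.040, v=-1.032, θ₁=0.011, ω₁=1.642, θ₂=0.049, ω₂=0.233
apply F[4]=-8.018 → step 5: x=-0.063, v=-1.263, θ₁=0.048, ω₁=2.043, θ₂=0.054, ω₂=0.247
apply F[5]=+10.000 → step 6: x=-0.086, v=-1.018, θ₁=0.085, ω₁=1.648, θ₂=0.058, ω₂=0.239
apply F[6]=+10.000 → step 7: x=-0.104, v=-0.792, θ₁=0.114, ω₁=1.307, θ₂=0.063, ω₂=0.209
apply F[7]=+10.000 → step 8: x=-0.118, v=-0.583, θ₁=0.137, ω₁=1.013, θ₂=0.067, ω₂=0.158
apply F[8]=+10.000 → step 9: x=-0.128, v=-0.387, θ₁=0.155, ω₁=0.755, θ₂=0.069, ω₂=0.090
apply F[9]=+10.000 → step 10: x=-0.133, v=-0.201, θ₁=0.168, ω₁=0.526, θ₂=0.070, ω₂=0.008
apply F[10]=+10.000 → step 11: x=-0.136, v=-0.022, θ₁=0.176, ω₁=0.317, θ₂=0.069, ω₂=-0.083
apply F[11]=+10.000 → step 12: x=-0.134, v=0.153, θ₁=0.180, ω₁=0.120, θ₂=0.067, ω₂=-0.182
apply F[12]=+10.000 → step 13: x=-0.130, v=0.326, θ₁=0.181, ω₁=-0.072, θ₂=0.062, ω₂=-0.287
apply F[13]=+10.000 → step 14: x=-0.121, v=0.501, θ₁=0.178, ω₁=-0.265, θ₂=0.055, ω₂=-0.395
apply F[14]=+10.000 → step 15: x=-0.110, v=0.680, θ₁=0.170, ω₁=-0.466, θ₂=0.046, ω₂=-0.504
apply F[15]=+10.000 → step 16: x=-0.094, v=0.865, θ₁=0.159, ω₁=-0.681, θ₂=0.035, ω₂=-0.613
apply F[16]=+10.000 → step 17: x=-0.075, v=1.059, θ₁=0.143, ω₁=-0.919, θ₂=0.022, ω₂=-0.718
apply F[17]=+10.000 → step 18: x=-0.052, v=1.265, θ₁=0.122, ω₁=-1.188, θ₂=0.006, ω₂=-0.816
apply F[18]=+10.000 → step 19: x=-0.024, v=1.486, θ₁=0.095, ω₁=-1.496, θ₂=-0.011, ω₂=-0.903
apply F[19]=+10.000 → step 20: x=0.008, v=1.725, θ₁=0.062, ω₁=-1.851, θ₂=-0.030, ω₂=-0.974
apply F[20]=+10.000 → step 21: x=0.045, v=1.982, θ₁=0.021, ω₁=-2.261, θ₂=-0.050, ω₂=-1.024
apply F[21]=+10.000 → step 22: x=0.087, v=2.257, θ₁=-0.029, ω₁=-2.725, θ₂=-0.070, ω₂=-1.052
apply F[22]=+10.000 → step 23: x=0.135, v=2.541, θ₁=-0.089, ω₁=-3.231, θ₂=-0.091, ω₂=-1.059
apply F[23]=+10.000 → step 24: x=0.189, v=2.818, θ₁=-0.158, ω₁=-3.746, θ₂=-0.113, ω₂=-1.059
apply F[24]=+5.176 → step 25: x=0.247, v=2.952, θ₁=-0.236, ω₁=-4.036, θ₂=-0.134, ω₂=-1.064
apply F[25]=-10.000 → step 26: x=0.303, v=2.725, θ₁=-0.314, ω₁=-3.766, θ₂=-0.155, ω₂=-1.027
apply F[26]=-10.000 → step 27: x=0.356, v=2.528, θ₁=-0.388, ω₁=-3.588, θ₂=-0.175, ω₂=-0.960
Max |angle| over trajectory = 0.388 rad; bound = 0.434 → within bound.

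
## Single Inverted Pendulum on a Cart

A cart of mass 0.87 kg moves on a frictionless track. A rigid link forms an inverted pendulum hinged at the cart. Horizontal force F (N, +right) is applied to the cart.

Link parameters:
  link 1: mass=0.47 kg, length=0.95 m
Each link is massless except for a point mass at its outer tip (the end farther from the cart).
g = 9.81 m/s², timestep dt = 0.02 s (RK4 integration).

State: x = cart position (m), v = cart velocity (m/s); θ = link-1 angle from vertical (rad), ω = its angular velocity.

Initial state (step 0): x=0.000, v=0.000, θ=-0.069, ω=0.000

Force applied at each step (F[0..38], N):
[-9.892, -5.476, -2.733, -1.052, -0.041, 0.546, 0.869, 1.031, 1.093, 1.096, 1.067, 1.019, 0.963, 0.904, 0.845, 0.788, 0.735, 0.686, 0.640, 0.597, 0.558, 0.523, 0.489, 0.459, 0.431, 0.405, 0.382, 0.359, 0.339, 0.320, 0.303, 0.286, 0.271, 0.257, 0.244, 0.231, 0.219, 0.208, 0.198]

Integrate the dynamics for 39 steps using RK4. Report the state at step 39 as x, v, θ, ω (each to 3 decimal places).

apply F[0]=-9.892 → step 1: x=-0.002, v=-0.220, θ=-0.067, ω=0.217
apply F[1]=-5.476 → step 2: x=-0.008, v=-0.339, θ=-0.061, ω=0.328
apply F[2]=-2.733 → step 3: x=-0.015, v=-0.395, θ=-0.054, ω=0.376
apply F[3]=-1.052 → step 4: x=-0.023, v=-0.414, θ=-0.047, ω=0.385
apply F[4]=-0.041 → step 5: x=-0.031, v=-0.411, θ=-0.039, ω=0.373
apply F[5]=+0.546 → step 6: x=-0.039, v=-0.394, θ=-0.032, ω=0.348
apply F[6]=+0.869 → step 7: x=-0.047, v=-0.371, θ=-0.025, ω=0.318
apply F[7]=+1.031 → step 8: x=-0.054, v=-0.345, θ=-0.019, ω=0.286
apply F[8]=+1.093 → step 9: x=-0.061, v=-0.318, θ=-0.014, ω=0.254
apply F[9]=+1.096 → step 10: x=-0.067, v=-0.292, θ=-0.009, ω=0.224
apply F[10]=+1.067 → step 11: x=-0.073, v=-0.267, θ=-0.005, ω=0.196
apply F[11]=+1.019 → step 12: x=-0.078, v=-0.243, θ=-0.001, ω=0.171
apply F[12]=+0.963 → step 13: x=-0.082, v=-0.221, θ=0.002, ω=0.147
apply F[13]=+0.904 → step 14: x=-0.087, v=-0.201, θ=0.005, ω=0.127
apply F[14]=+0.845 → step 15: x=-0.090, v=-0.182, θ=0.007, ω=0.108
apply F[15]=+0.788 → step 16: x=-0.094, v=-0.164, θ=0.009, ω=0.092
apply F[16]=+0.735 → step 17: x=-0.097, v=-0.149, θ=0.011, ω=0.077
apply F[17]=+0.686 → step 18: x=-0.100, v=-0.134, θ=0.012, ω=0.064
apply F[18]=+0.640 → step 19: x=-0.102, v=-0.121, θ=0.013, ω=0.053
apply F[19]=+0.597 → step 20: x=-0.105, v=-0.108, θ=0.014, ω=0.043
apply F[20]=+0.558 → step 21: x=-0.107, v=-0.097, θ=0.015, ω=0.034
apply F[21]=+0.523 → step 22: x=-0.109, v=-0.087, θ=0.016, ω=0.026
apply F[22]=+0.489 → step 23: x=-0.110, v=-0.077, θ=0.016, ω=0.019
apply F[23]=+0.459 → step 24: x=-0.112, v=-0.068, θ=0.016, ω=0.013
apply F[24]=+0.431 → step 25: x=-0.113, v=-0.060, θ=0.017, ω=0.008
apply F[25]=+0.405 → step 26: x=-0.114, v=-0.053, θ=0.017, ω=0.003
apply F[26]=+0.382 → step 27: x=-0.115, v=-0.046, θ=0.017, ω=-0.000
apply F[27]=+0.359 → step 28: x=-0.116, v=-0.039, θ=0.017, ω=-0.004
apply F[28]=+0.339 → step 29: x=-0.117, v=-0.033, θ=0.017, ω=-0.007
apply F[29]=+0.320 → step 30: x=-0.117, v=-0.028, θ=0.016, ω=-0.009
apply F[30]=+0.303 → step 31: x=-0.118, v=-0.022, θ=0.016, ω=-0.011
apply F[31]=+0.286 → step 32: x=-0.118, v=-0.017, θ=0.016, ω=-0.013
apply F[32]=+0.271 → step 33: x=-0.118, v=-0.013, θ=0.016, ω=-0.015
apply F[33]=+0.257 → step 34: x=-0.119, v=-0.009, θ=0.015, ω=-0.016
apply F[34]=+0.244 → step 35: x=-0.119, v=-0.005, θ=0.015, ω=-0.017
apply F[35]=+0.231 → step 36: x=-0.119, v=-0.001, θ=0.015, ω=-0.018
apply F[36]=+0.219 → step 37: x=-0.119, v=0.003, θ=0.014, ω=-0.019
apply F[37]=+0.208 → step 38: x=-0.119, v=0.006, θ=0.014, ω=-0.019
apply F[38]=+0.198 → step 39: x=-0.119, v=0.009, θ=0.014, ω=-0.019

Answer: x=-0.119, v=0.009, θ=0.014, ω=-0.019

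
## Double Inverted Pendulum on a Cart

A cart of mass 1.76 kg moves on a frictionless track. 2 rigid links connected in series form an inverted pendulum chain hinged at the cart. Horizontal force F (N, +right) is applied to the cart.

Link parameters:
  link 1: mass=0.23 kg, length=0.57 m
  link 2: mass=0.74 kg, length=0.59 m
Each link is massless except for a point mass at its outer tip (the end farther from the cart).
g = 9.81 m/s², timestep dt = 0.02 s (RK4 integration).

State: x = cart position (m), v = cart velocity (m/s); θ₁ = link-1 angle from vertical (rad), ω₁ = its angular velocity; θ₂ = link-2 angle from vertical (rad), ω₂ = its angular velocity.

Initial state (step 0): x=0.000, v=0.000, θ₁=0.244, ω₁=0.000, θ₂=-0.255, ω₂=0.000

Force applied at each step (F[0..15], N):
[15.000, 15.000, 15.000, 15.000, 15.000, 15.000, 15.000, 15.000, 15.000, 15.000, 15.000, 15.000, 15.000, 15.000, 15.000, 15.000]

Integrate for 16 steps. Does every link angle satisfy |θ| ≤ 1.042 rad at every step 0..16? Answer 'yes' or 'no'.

Answer: no

Derivation:
apply F[0]=+15.000 → step 1: x=0.002, v=0.153, θ₁=0.245, ω₁=0.132, θ₂=-0.259, ω₂=-0.447
apply F[1]=+15.000 → step 2: x=0.006, v=0.307, θ₁=0.249, ω₁=0.256, θ₂=-0.273, ω₂=-0.889
apply F[2]=+15.000 → step 3: x=0.014, v=0.461, θ₁=0.255, ω₁=0.363, θ₂=-0.295, ω₂=-1.321
apply F[3]=+15.000 → step 4: x=0.025, v=0.616, θ₁=0.264, ω₁=0.446, θ₂=-0.326, ω₂=-1.739
apply F[4]=+15.000 → step 5: x=0.038, v=0.772, θ₁=0.273, ω₁=0.496, θ₂=-0.364, ω₂=-2.137
apply F[5]=+15.000 → step 6: x=0.055, v=0.930, θ₁=0.283, ω₁=0.506, θ₂=-0.411, ω₂=-2.515
apply F[6]=+15.000 → step 7: x=0.076, v=1.088, θ₁=0.293, ω₁=0.472, θ₂=-0.465, ω₂=-2.871
apply F[7]=+15.000 → step 8: x=0.099, v=1.248, θ₁=0.302, ω₁=0.387, θ₂=-0.526, ω₂=-3.208
apply F[8]=+15.000 → step 9: x=0.126, v=1.409, θ₁=0.308, ω₁=0.248, θ₂=-0.593, ω₂=-3.527
apply F[9]=+15.000 → step 10: x=0.155, v=1.570, θ₁=0.311, ω₁=0.053, θ₂=-0.667, ω₂=-3.832
apply F[10]=+15.000 → step 11: x=0.188, v=1.733, θ₁=0.310, ω₁=-0.203, θ₂=-0.746, ω₂=-4.127
apply F[11]=+15.000 → step 12: x=0.225, v=1.896, θ₁=0.303, ω₁=-0.524, θ₂=-0.832, ω₂=-4.413
apply F[12]=+15.000 → step 13: x=0.264, v=2.059, θ₁=0.288, ω₁=-0.916, θ₂=-0.923, ω₂=-4.691
apply F[13]=+15.000 → step 14: x=0.307, v=2.224, θ₁=0.266, ω₁=-1.381, θ₂=-1.019, ω₂=-4.956
apply F[14]=+15.000 → step 15: x=0.353, v=2.389, θ₁=0.233, ω₁=-1.924, θ₂=-1.121, ω₂=-5.202
apply F[15]=+15.000 → step 16: x=0.403, v=2.556, θ₁=0.188, ω₁=-2.545, θ₂=-1.227, ω₂=-5.412
Max |angle| over trajectory = 1.227 rad; bound = 1.042 → exceeded.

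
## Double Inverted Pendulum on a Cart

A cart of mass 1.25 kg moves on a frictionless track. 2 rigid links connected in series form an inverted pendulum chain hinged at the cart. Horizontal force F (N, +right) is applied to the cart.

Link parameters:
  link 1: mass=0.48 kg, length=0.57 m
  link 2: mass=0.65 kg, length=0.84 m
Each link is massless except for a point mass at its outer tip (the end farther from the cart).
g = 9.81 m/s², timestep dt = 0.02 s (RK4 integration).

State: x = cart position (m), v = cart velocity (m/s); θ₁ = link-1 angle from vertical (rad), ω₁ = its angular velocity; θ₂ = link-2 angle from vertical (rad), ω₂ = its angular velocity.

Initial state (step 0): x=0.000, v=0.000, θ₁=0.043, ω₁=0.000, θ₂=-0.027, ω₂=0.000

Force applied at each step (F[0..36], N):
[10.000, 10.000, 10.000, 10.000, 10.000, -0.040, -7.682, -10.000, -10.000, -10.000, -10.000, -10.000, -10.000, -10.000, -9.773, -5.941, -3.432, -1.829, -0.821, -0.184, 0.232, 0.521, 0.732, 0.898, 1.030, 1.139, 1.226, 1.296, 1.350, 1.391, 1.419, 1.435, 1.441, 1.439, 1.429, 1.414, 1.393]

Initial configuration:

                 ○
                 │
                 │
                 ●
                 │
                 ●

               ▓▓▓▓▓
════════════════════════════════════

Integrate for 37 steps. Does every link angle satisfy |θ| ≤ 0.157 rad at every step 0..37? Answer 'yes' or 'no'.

Answer: yes

Derivation:
apply F[0]=+10.000 → step 1: x=0.002, v=0.152, θ₁=0.041, ω₁=-0.219, θ₂=-0.027, ω₂=-0.039
apply F[1]=+10.000 → step 2: x=0.006, v=0.305, θ₁=0.034, ω₁=-0.444, θ₂=-0.029, ω₂=-0.076
apply F[2]=+10.000 → step 3: x=0.014, v=0.460, θ₁=0.023, ω₁=-0.678, θ₂=-0.030, ω₂=-0.108
apply F[3]=+10.000 → step 4: x=0.025, v=0.618, θ₁=0.007, ω₁=-0.928, θ₂=-0.033, ω₂=-0.133
apply F[4]=+10.000 → step 5: x=0.038, v=0.778, θ₁=-0.014, ω₁=-1.197, θ₂=-0.036, ω₂=-0.149
apply F[5]=-0.040 → step 6: x=0.054, v=0.782, θ₁=-0.038, ω₁=-1.208, θ₂=-0.039, ω₂=-0.154
apply F[6]=-7.682 → step 7: x=0.069, v=0.667, θ₁=-0.061, ω₁=-1.029, θ₂=-0.042, ω₂=-0.149
apply F[7]=-10.000 → step 8: x=0.080, v=0.520, θ₁=-0.079, ω₁=-0.807, θ₂=-0.045, ω₂=-0.134
apply F[8]=-10.000 → step 9: x=0.089, v=0.375, θ₁=-0.093, ω₁=-0.604, θ₂=-0.047, ω₂=-0.112
apply F[9]=-10.000 → step 10: x=0.095, v=0.234, θ₁=-0.103, ω₁=-0.415, θ₂=-0.049, ω₂=-0.083
apply F[10]=-10.000 → step 11: x=0.099, v=0.094, θ₁=-0.110, ω₁=-0.235, θ₂=-0.050, ω₂=-0.050
apply F[11]=-10.000 → step 12: x=0.099, v=-0.045, θ₁=-0.113, ω₁=-0.061, θ₂=-0.051, ω₂=-0.014
apply F[12]=-10.000 → step 13: x=0.097, v=-0.184, θ₁=-0.112, ω₁=0.112, θ₂=-0.051, ω₂=0.022
apply F[13]=-10.000 → step 14: x=0.092, v=-0.323, θ₁=-0.108, ω₁=0.287, θ₂=-0.050, ω₂=0.057
apply F[14]=-9.773 → step 15: x=0.084, v=-0.460, θ₁=-0.101, ω₁=0.462, θ₂=-0.049, ω₂=0.089
apply F[15]=-5.941 → step 16: x=0.074, v=-0.538, θ₁=-0.091, ω₁=0.543, θ₂=-0.047, ω₂=0.116
apply F[16]=-3.432 → step 17: x=0.063, v=-0.578, θ₁=-0.080, ω₁=0.565, θ₂=-0.044, ω₂=0.138
apply F[17]=-1.829 → step 18: x=0.051, v=-0.594, θ₁=-0.068, ω₁=0.554, θ₂=-0.041, ω₂=0.155
apply F[18]=-0.821 → step 19: x=0.039, v=-0.596, θ₁=-0.058, ω₁=0.526, θ₂=-0.038, ω₂=0.167
apply F[19]=-0.184 → step 20: x=0.027, v=-0.590, θ₁=-0.047, ω₁=0.489, θ₂=-0.034, ω₂=0.176
apply F[20]=+0.232 → step 21: x=0.016, v=-0.579, θ₁=-0.038, ω₁=0.450, θ₂=-0.031, ω₂=0.181
apply F[21]=+0.521 → step 22: x=0.004, v=-0.565, θ₁=-0.029, ω₁=0.412, θ₂=-0.027, ω₂=0.184
apply F[22]=+0.732 → step 23: x=-0.007, v=-0.549, θ₁=-0.022, ω₁=0.375, θ₂=-0.024, ω₂=0.184
apply F[23]=+0.898 → step 24: x=-0.018, v=-0.531, θ₁=-0.014, ω₁=0.339, θ₂=-0.020, ω₂=0.182
apply F[24]=+1.030 → step 25: x=-0.028, v=-0.513, θ₁=-0.008, ω₁=0.306, θ₂=-0.016, ω₂=0.178
apply F[25]=+1.139 → step 26: x=-0.038, v=-0.494, θ₁=-0.002, ω₁=0.276, θ₂=-0.013, ω₂=0.173
apply F[26]=+1.226 → step 27: x=-0.048, v=-0.474, θ₁=0.003, ω₁=0.247, θ₂=-0.009, ω₂=0.167
apply F[27]=+1.296 → step 28: x=-0.057, v=-0.454, θ₁=0.008, ω₁=0.220, θ₂=-0.006, ω₂=0.159
apply F[28]=+1.350 → step 29: x=-0.066, v=-0.434, θ₁=0.012, ω₁=0.195, θ₂=-0.003, ω₂=0.151
apply F[29]=+1.391 → step 30: x=-0.074, v=-0.415, θ₁=0.015, ω₁=0.172, θ₂=-0.000, ω₂=0.143
apply F[30]=+1.419 → step 31: x=-0.083, v=-0.395, θ₁=0.019, ω₁=0.151, θ₂=0.003, ω₂=0.134
apply F[31]=+1.435 → step 32: x=-0.090, v=-0.376, θ₁=0.022, ω₁=0.131, θ₂=0.005, ω₂=0.126
apply F[32]=+1.441 → step 33: x=-0.098, v=-0.357, θ₁=0.024, ω₁=0.113, θ₂=0.008, ω₂=0.117
apply F[33]=+1.439 → step 34: x=-0.105, v=-0.338, θ₁=0.026, ω₁=0.097, θ₂=0.010, ω₂=0.108
apply F[34]=+1.429 → step 35: x=-0.111, v=-0.320, θ₁=0.028, ω₁=0.082, θ₂=0.012, ω₂=0.099
apply F[35]=+1.414 → step 36: x=-0.117, v=-0.302, θ₁=0.029, ω₁=0.068, θ₂=0.014, ω₂=0.090
apply F[36]=+1.393 → step 37: x=-0.123, v=-0.285, θ₁=0.031, ω₁=0.056, θ₂=0.016, ω₂=0.082
Max |angle| over trajectory = 0.113 rad; bound = 0.157 → within bound.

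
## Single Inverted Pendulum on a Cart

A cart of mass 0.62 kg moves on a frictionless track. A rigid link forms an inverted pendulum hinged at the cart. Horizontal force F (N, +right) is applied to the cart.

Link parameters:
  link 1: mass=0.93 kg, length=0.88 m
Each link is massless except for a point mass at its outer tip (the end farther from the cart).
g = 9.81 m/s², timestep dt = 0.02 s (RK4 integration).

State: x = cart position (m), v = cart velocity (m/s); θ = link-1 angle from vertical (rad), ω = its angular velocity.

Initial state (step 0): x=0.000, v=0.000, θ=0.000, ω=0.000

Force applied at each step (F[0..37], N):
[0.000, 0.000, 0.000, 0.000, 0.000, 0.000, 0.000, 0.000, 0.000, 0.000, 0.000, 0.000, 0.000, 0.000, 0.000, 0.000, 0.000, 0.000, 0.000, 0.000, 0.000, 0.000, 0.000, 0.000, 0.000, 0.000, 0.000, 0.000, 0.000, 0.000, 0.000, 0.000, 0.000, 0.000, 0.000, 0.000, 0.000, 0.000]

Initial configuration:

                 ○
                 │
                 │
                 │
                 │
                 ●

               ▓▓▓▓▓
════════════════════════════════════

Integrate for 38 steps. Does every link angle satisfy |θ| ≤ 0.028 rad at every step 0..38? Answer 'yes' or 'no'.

apply F[0]=+0.000 → step 1: x=0.000, v=0.000, θ=0.000, ω=0.000
apply F[1]=+0.000 → step 2: x=0.000, v=0.000, θ=0.000, ω=0.000
apply F[2]=+0.000 → step 3: x=0.000, v=0.000, θ=0.000, ω=0.000
apply F[3]=+0.000 → step 4: x=0.000, v=0.000, θ=0.000, ω=0.000
apply F[4]=+0.000 → step 5: x=0.000, v=0.000, θ=0.000, ω=0.000
apply F[5]=+0.000 → step 6: x=0.000, v=0.000, θ=0.000, ω=0.000
apply F[6]=+0.000 → step 7: x=0.000, v=0.000, θ=0.000, ω=0.000
apply F[7]=+0.000 → step 8: x=0.000, v=0.000, θ=0.000, ω=0.000
apply F[8]=+0.000 → step 9: x=0.000, v=0.000, θ=0.000, ω=0.000
apply F[9]=+0.000 → step 10: x=0.000, v=0.000, θ=0.000, ω=0.000
apply F[10]=+0.000 → step 11: x=0.000, v=0.000, θ=0.000, ω=0.000
apply F[11]=+0.000 → step 12: x=0.000, v=0.000, θ=0.000, ω=0.000
apply F[12]=+0.000 → step 13: x=0.000, v=0.000, θ=0.000, ω=0.000
apply F[13]=+0.000 → step 14: x=0.000, v=0.000, θ=0.000, ω=0.000
apply F[14]=+0.000 → step 15: x=0.000, v=0.000, θ=0.000, ω=0.000
apply F[15]=+0.000 → step 16: x=0.000, v=0.000, θ=0.000, ω=0.000
apply F[16]=+0.000 → step 17: x=0.000, v=0.000, θ=0.000, ω=0.000
apply F[17]=+0.000 → step 18: x=0.000, v=0.000, θ=0.000, ω=0.000
apply F[18]=+0.000 → step 19: x=0.000, v=0.000, θ=0.000, ω=0.000
apply F[19]=+0.000 → step 20: x=0.000, v=0.000, θ=0.000, ω=0.000
apply F[20]=+0.000 → step 21: x=0.000, v=0.000, θ=0.000, ω=0.000
apply F[21]=+0.000 → step 22: x=0.000, v=0.000, θ=0.000, ω=0.000
apply F[22]=+0.000 → step 23: x=0.000, v=0.000, θ=0.000, ω=0.000
apply F[23]=+0.000 → step 24: x=0.000, v=0.000, θ=0.000, ω=0.000
apply F[24]=+0.000 → step 25: x=0.000, v=0.000, θ=0.000, ω=0.000
apply F[25]=+0.000 → step 26: x=0.000, v=0.000, θ=0.000, ω=0.000
apply F[26]=+0.000 → step 27: x=0.000, v=0.000, θ=0.000, ω=0.000
apply F[27]=+0.000 → step 28: x=0.000, v=0.000, θ=0.000, ω=0.000
apply F[28]=+0.000 → step 29: x=0.000, v=0.000, θ=0.000, ω=0.000
apply F[29]=+0.000 → step 30: x=0.000, v=0.000, θ=0.000, ω=0.000
apply F[30]=+0.000 → step 31: x=0.000, v=0.000, θ=0.000, ω=0.000
apply F[31]=+0.000 → step 32: x=0.000, v=0.000, θ=0.000, ω=0.000
apply F[32]=+0.000 → step 33: x=0.000, v=0.000, θ=0.000, ω=0.000
apply F[33]=+0.000 → step 34: x=0.000, v=0.000, θ=0.000, ω=0.000
apply F[34]=+0.000 → step 35: x=0.000, v=0.000, θ=0.000, ω=0.000
apply F[35]=+0.000 → step 36: x=0.000, v=0.000, θ=0.000, ω=0.000
apply F[36]=+0.000 → step 37: x=0.000, v=0.000, θ=0.000, ω=0.000
apply F[37]=+0.000 → step 38: x=0.000, v=0.000, θ=0.000, ω=0.000
Max |angle| over trajectory = 0.000 rad; bound = 0.028 → within bound.

Answer: yes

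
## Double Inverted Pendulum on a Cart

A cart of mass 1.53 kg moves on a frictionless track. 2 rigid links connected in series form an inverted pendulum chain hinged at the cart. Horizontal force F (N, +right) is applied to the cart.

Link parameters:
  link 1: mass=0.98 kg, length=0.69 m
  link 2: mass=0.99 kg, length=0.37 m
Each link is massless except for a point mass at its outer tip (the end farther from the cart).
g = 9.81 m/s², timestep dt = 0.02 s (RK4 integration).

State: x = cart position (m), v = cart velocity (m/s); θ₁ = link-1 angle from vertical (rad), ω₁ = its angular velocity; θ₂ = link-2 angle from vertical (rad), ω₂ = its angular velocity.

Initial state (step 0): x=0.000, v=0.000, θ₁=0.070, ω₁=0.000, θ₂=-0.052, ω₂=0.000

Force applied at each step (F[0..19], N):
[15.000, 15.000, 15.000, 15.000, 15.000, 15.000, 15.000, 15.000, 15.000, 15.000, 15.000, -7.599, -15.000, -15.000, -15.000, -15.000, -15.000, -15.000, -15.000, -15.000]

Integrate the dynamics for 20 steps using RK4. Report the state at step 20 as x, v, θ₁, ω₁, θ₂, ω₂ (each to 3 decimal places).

Answer: x=0.515, v=1.048, θ₁=-0.717, ω₁=-2.966, θ₂=-0.258, ω₂=0.341

Derivation:
apply F[0]=+15.000 → step 1: x=0.002, v=0.178, θ₁=0.068, ω₁=-0.201, θ₂=-0.053, ω₂=-0.135
apply F[1]=+15.000 → step 2: x=0.007, v=0.357, θ₁=0.062, ω₁=-0.406, θ₂=-0.057, ω₂=-0.268
apply F[2]=+15.000 → step 3: x=0.016, v=0.538, θ₁=0.052, ω₁=-0.618, θ₂=-0.064, ω₂=-0.395
apply F[3]=+15.000 → step 4: x=0.029, v=0.723, θ₁=0.037, ω₁=-0.842, θ₂=-0.073, ω₂=-0.514
apply F[4]=+15.000 → step 5: x=0.045, v=0.913, θ₁=0.018, ω₁=-1.080, θ₂=-0.084, ω₂=-0.621
apply F[5]=+15.000 → step 6: x=0.065, v=1.107, θ₁=-0.006, ω₁=-1.335, θ₂=-0.098, ω₂=-0.713
apply F[6]=+15.000 → step 7: x=0.089, v=1.307, θ₁=-0.036, ω₁=-1.612, θ₂=-0.113, ω₂=-0.786
apply F[7]=+15.000 → step 8: x=0.118, v=1.513, θ₁=-0.071, ω₁=-1.911, θ₂=-0.129, ω₂=-0.838
apply F[8]=+15.000 → step 9: x=0.150, v=1.722, θ₁=-0.112, ω₁=-2.231, θ₂=-0.146, ω₂=-0.867
apply F[9]=+15.000 → step 10: x=0.186, v=1.933, θ₁=-0.160, ω₁=-2.569, θ₂=-0.164, ω₂=-0.876
apply F[10]=+15.000 → step 11: x=0.227, v=2.140, θ₁=-0.215, ω₁=-2.918, θ₂=-0.181, ω₂=-0.873
apply F[11]=-7.599 → step 12: x=0.269, v=2.068, θ₁=-0.273, ω₁=-2.892, θ₂=-0.198, ω₂=-0.847
apply F[12]=-15.000 → step 13: x=0.309, v=1.917, θ₁=-0.330, ω₁=-2.784, θ₂=-0.215, ω₂=-0.786
apply F[13]=-15.000 → step 14: x=0.346, v=1.777, θ₁=-0.385, ω₁=-2.717, θ₂=-0.230, ω₂=-0.695
apply F[14]=-15.000 → step 15: x=0.380, v=1.646, θ₁=-0.439, ω₁=-2.688, θ₂=-0.242, ω₂=-0.576
apply F[15]=-15.000 → step 16: x=0.412, v=1.522, θ₁=-0.492, ω₁=-2.693, θ₂=-0.253, ω₂=-0.429
apply F[16]=-15.000 → step 17: x=0.441, v=1.402, θ₁=-0.547, ω₁=-2.727, θ₂=-0.259, ω₂=-0.260
apply F[17]=-15.000 → step 18: x=0.468, v=1.285, θ₁=-0.602, ω₁=-2.787, θ₂=-0.263, ω₂=-0.072
apply F[18]=-15.000 → step 19: x=0.492, v=1.167, θ₁=-0.658, ω₁=-2.868, θ₂=-0.262, ω₂=0.130
apply F[19]=-15.000 → step 20: x=0.515, v=1.048, θ₁=-0.717, ω₁=-2.966, θ₂=-0.258, ω₂=0.341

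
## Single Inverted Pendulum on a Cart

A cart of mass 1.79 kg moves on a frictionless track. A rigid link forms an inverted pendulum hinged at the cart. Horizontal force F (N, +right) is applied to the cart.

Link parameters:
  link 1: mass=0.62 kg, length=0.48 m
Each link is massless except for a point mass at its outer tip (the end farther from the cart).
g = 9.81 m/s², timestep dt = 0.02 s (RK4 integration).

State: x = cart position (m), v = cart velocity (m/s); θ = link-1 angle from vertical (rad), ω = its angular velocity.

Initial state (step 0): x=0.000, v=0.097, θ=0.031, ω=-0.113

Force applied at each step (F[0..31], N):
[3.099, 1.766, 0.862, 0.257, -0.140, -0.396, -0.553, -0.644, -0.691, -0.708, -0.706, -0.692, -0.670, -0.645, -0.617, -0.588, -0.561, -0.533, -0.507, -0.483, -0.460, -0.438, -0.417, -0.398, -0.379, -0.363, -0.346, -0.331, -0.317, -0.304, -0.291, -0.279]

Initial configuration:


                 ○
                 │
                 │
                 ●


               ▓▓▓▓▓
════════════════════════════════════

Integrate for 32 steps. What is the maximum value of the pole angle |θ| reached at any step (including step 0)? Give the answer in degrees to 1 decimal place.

Answer: 1.8°

Derivation:
apply F[0]=+3.099 → step 1: x=0.002, v=0.130, θ=0.028, ω=-0.169
apply F[1]=+1.766 → step 2: x=0.005, v=0.148, θ=0.025, ω=-0.195
apply F[2]=+0.862 → step 3: x=0.008, v=0.156, θ=0.021, ω=-0.203
apply F[3]=+0.257 → step 4: x=0.011, v=0.157, θ=0.017, ω=-0.199
apply F[4]=-0.140 → step 5: x=0.014, v=0.155, θ=0.013, ω=-0.187
apply F[5]=-0.396 → step 6: x=0.017, v=0.150, θ=0.009, ω=-0.172
apply F[6]=-0.553 → step 7: x=0.020, v=0.143, θ=0.006, ω=-0.155
apply F[7]=-0.644 → step 8: x=0.023, v=0.135, θ=0.003, ω=-0.138
apply F[8]=-0.691 → step 9: x=0.026, v=0.128, θ=0.000, ω=-0.121
apply F[9]=-0.708 → step 10: x=0.028, v=0.120, θ=-0.002, ω=-0.105
apply F[10]=-0.706 → step 11: x=0.030, v=0.112, θ=-0.004, ω=-0.090
apply F[11]=-0.692 → step 12: x=0.033, v=0.105, θ=-0.006, ω=-0.077
apply F[12]=-0.670 → step 13: x=0.035, v=0.098, θ=-0.007, ω=-0.064
apply F[13]=-0.645 → step 14: x=0.037, v=0.091, θ=-0.008, ω=-0.054
apply F[14]=-0.617 → step 15: x=0.038, v=0.085, θ=-0.009, ω=-0.044
apply F[15]=-0.588 → step 16: x=0.040, v=0.079, θ=-0.010, ω=-0.036
apply F[16]=-0.561 → step 17: x=0.041, v=0.073, θ=-0.011, ω=-0.028
apply F[17]=-0.533 → step 18: x=0.043, v=0.068, θ=-0.011, ω=-0.022
apply F[18]=-0.507 → step 19: x=0.044, v=0.063, θ=-0.011, ω=-0.016
apply F[19]=-0.483 → step 20: x=0.045, v=0.058, θ=-0.012, ω=-0.011
apply F[20]=-0.460 → step 21: x=0.047, v=0.054, θ=-0.012, ω=-0.007
apply F[21]=-0.438 → step 22: x=0.048, v=0.050, θ=-0.012, ω=-0.003
apply F[22]=-0.417 → step 23: x=0.048, v=0.046, θ=-0.012, ω=-0.000
apply F[23]=-0.398 → step 24: x=0.049, v=0.042, θ=-0.012, ω=0.002
apply F[24]=-0.379 → step 25: x=0.050, v=0.039, θ=-0.012, ω=0.005
apply F[25]=-0.363 → step 26: x=0.051, v=0.036, θ=-0.012, ω=0.006
apply F[26]=-0.346 → step 27: x=0.052, v=0.033, θ=-0.012, ω=0.008
apply F[27]=-0.331 → step 28: x=0.052, v=0.030, θ=-0.012, ω=0.009
apply F[28]=-0.317 → step 29: x=0.053, v=0.027, θ=-0.011, ω=0.010
apply F[29]=-0.304 → step 30: x=0.053, v=0.024, θ=-0.011, ω=0.011
apply F[30]=-0.291 → step 31: x=0.054, v=0.022, θ=-0.011, ω=0.012
apply F[31]=-0.279 → step 32: x=0.054, v=0.019, θ=-0.011, ω=0.013
Max |angle| over trajectory = 0.031 rad = 1.8°.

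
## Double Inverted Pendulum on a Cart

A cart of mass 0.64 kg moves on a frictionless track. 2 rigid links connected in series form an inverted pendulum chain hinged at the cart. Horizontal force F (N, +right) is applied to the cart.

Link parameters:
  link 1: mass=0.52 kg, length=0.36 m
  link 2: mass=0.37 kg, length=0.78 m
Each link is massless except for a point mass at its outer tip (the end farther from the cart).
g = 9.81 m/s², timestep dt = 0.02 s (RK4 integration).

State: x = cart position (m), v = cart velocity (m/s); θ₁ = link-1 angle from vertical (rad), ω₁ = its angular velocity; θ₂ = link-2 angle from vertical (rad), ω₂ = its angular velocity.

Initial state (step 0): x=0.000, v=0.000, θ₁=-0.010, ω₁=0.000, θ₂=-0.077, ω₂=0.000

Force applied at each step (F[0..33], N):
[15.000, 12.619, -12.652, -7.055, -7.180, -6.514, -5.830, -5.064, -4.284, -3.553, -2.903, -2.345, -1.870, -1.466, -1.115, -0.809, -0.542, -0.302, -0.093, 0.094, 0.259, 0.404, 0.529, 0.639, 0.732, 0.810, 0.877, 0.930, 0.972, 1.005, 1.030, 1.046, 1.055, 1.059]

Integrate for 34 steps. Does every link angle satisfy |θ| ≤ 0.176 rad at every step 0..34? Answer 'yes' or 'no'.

Answer: yes

Derivation:
apply F[0]=+15.000 → step 1: x=0.005, v=0.472, θ₁=-0.023, ω₁=-1.297, θ₂=-0.077, ω₂=-0.026
apply F[1]=+12.619 → step 2: x=0.018, v=0.875, θ₁=-0.060, ω₁=-2.424, θ₂=-0.078, ω₂=-0.039
apply F[2]=-12.652 → step 3: x=0.032, v=0.502, θ₁=-0.099, ω₁=-1.437, θ₂=-0.079, ω₂=-0.037
apply F[3]=-7.055 → step 4: x=0.040, v=0.313, θ₁=-0.123, ω₁=-0.990, θ₂=-0.079, ω₂=-0.023
apply F[4]=-7.180 → step 5: x=0.044, v=0.128, θ₁=-0.138, ω₁=-0.572, θ₂=-0.080, ω₂=0.002
apply F[5]=-6.514 → step 6: x=0.045, v=-0.033, θ₁=-0.146, ω₁=-0.234, θ₂=-0.079, ω₂=0.032
apply F[6]=-5.830 → step 7: x=0.043, v=-0.171, θ₁=-0.148, ω₁=0.037, θ₂=-0.078, ω₂=0.064
apply F[7]=-5.064 → step 8: x=0.039, v=-0.287, θ₁=-0.146, ω₁=0.245, θ₂=-0.077, ω₂=0.096
apply F[8]=-4.284 → step 9: x=0.032, v=-0.380, θ₁=-0.139, ω₁=0.397, θ₂=-0.074, ω₂=0.126
apply F[9]=-3.553 → step 10: x=0.024, v=-0.453, θ₁=-0.130, ω₁=0.500, θ₂=-0.072, ω₂=0.154
apply F[10]=-2.903 → step 11: x=0.014, v=-0.509, θ₁=-0.120, ω₁=0.566, θ₂=-0.068, ω₂=0.178
apply F[11]=-2.345 → step 12: x=0.004, v=-0.552, θ₁=-0.108, ω₁=0.602, θ₂=-0.065, ω₂=0.198
apply F[12]=-1.870 → step 13: x=-0.008, v=-0.583, θ₁=-0.096, ω₁=0.617, θ₂=-0.060, ω₂=0.215
apply F[13]=-1.466 → step 14: x=-0.020, v=-0.604, θ₁=-0.083, ω₁=0.616, θ₂=-0.056, ω₂=0.228
apply F[14]=-1.115 → step 15: x=-0.032, v=-0.618, θ₁=-0.071, ω₁=0.604, θ₂=-0.051, ω₂=0.238
apply F[15]=-0.809 → step 16: x=-0.044, v=-0.626, θ₁=-0.059, ω₁=0.584, θ₂=-0.047, ω₂=0.245
apply F[16]=-0.542 → step 17: x=-0.057, v=-0.629, θ₁=-0.048, ω₁=0.558, θ₂=-0.042, ω₂=0.249
apply F[17]=-0.302 → step 18: x=-0.069, v=-0.627, θ₁=-0.037, ω₁=0.528, θ₂=-0.037, ω₂=0.251
apply F[18]=-0.093 → step 19: x=-0.082, v=-0.621, θ₁=-0.027, ω₁=0.496, θ₂=-0.032, ω₂=0.250
apply F[19]=+0.094 → step 20: x=-0.094, v=-0.612, θ₁=-0.017, ω₁=0.461, θ₂=-0.027, ω₂=0.247
apply F[20]=+0.259 → step 21: x=-0.106, v=-0.600, θ₁=-0.009, ω₁=0.427, θ₂=-0.022, ω₂=0.242
apply F[21]=+0.404 → step 22: x=-0.118, v=-0.587, θ₁=-0.000, ω₁=0.391, θ₂=-0.017, ω₂=0.236
apply F[22]=+0.529 → step 23: x=-0.130, v=-0.571, θ₁=0.007, ω₁=0.357, θ₂=-0.012, ω₂=0.228
apply F[23]=+0.639 → step 24: x=-0.141, v=-0.554, θ₁=0.014, ω₁=0.323, θ₂=-0.008, ω₂=0.219
apply F[24]=+0.732 → step 25: x=-0.152, v=-0.536, θ₁=0.020, ω₁=0.290, θ₂=-0.004, ω₂=0.209
apply F[25]=+0.810 → step 26: x=-0.162, v=-0.516, θ₁=0.025, ω₁=0.259, θ₂=0.001, ω₂=0.199
apply F[26]=+0.877 → step 27: x=-0.172, v=-0.497, θ₁=0.030, ω₁=0.229, θ₂=0.004, ω₂=0.188
apply F[27]=+0.930 → step 28: x=-0.182, v=-0.476, θ₁=0.035, ω₁=0.201, θ₂=0.008, ω₂=0.177
apply F[28]=+0.972 → step 29: x=-0.192, v=-0.456, θ₁=0.038, ω₁=0.174, θ₂=0.011, ω₂=0.165
apply F[29]=+1.005 → step 30: x=-0.200, v=-0.436, θ₁=0.042, ω₁=0.150, θ₂=0.015, ω₂=0.154
apply F[30]=+1.030 → step 31: x=-0.209, v=-0.415, θ₁=0.044, ω₁=0.127, θ₂=0.018, ω₂=0.142
apply F[31]=+1.046 → step 32: x=-0.217, v=-0.395, θ₁=0.047, ω₁=0.106, θ₂=0.020, ω₂=0.131
apply F[32]=+1.055 → step 33: x=-0.225, v=-0.375, θ₁=0.049, ω₁=0.087, θ₂=0.023, ω₂=0.119
apply F[33]=+1.059 → step 34: x=-0.232, v=-0.355, θ₁=0.050, ω₁=0.069, θ₂=0.025, ω₂=0.108
Max |angle| over trajectory = 0.148 rad; bound = 0.176 → within bound.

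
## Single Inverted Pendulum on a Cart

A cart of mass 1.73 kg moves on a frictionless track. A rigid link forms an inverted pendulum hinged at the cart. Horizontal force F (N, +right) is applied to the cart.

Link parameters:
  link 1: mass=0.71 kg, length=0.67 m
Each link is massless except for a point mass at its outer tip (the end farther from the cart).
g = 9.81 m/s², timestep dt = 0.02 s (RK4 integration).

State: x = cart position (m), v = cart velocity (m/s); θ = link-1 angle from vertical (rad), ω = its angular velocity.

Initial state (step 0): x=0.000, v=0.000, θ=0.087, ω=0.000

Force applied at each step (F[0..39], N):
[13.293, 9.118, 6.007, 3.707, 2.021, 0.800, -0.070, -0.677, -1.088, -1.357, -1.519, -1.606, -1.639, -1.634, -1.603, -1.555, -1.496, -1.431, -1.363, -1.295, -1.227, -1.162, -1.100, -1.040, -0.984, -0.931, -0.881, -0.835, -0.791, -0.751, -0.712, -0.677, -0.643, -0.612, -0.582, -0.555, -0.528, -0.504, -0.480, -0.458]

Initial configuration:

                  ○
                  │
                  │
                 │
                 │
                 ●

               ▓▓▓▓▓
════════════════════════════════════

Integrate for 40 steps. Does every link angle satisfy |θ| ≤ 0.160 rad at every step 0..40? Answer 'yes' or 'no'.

Answer: yes

Derivation:
apply F[0]=+13.293 → step 1: x=0.001, v=0.146, θ=0.085, ω=-0.192
apply F[1]=+9.118 → step 2: x=0.005, v=0.245, θ=0.080, ω=-0.315
apply F[2]=+6.007 → step 3: x=0.011, v=0.308, θ=0.073, ω=-0.386
apply F[3]=+3.707 → step 4: x=0.017, v=0.345, θ=0.065, ω=-0.422
apply F[4]=+2.021 → step 5: x=0.025, v=0.364, θ=0.056, ω=-0.431
apply F[5]=+0.800 → step 6: x=0.032, v=0.369, θ=0.048, ω=-0.424
apply F[6]=-0.070 → step 7: x=0.039, v=0.365, θ=0.040, ω=-0.405
apply F[7]=-0.677 → step 8: x=0.046, v=0.354, θ=0.032, ω=-0.378
apply F[8]=-1.088 → step 9: x=0.053, v=0.339, θ=0.024, ω=-0.348
apply F[9]=-1.357 → step 10: x=0.060, v=0.322, θ=0.018, ω=-0.316
apply F[10]=-1.519 → step 11: x=0.066, v=0.303, θ=0.012, ω=-0.284
apply F[11]=-1.606 → step 12: x=0.072, v=0.284, θ=0.007, ω=-0.252
apply F[12]=-1.639 → step 13: x=0.078, v=0.265, θ=0.002, ω=-0.222
apply F[13]=-1.634 → step 14: x=0.083, v=0.246, θ=-0.002, ω=-0.194
apply F[14]=-1.603 → step 15: x=0.087, v=0.227, θ=-0.006, ω=-0.168
apply F[15]=-1.555 → step 16: x=0.092, v=0.210, θ=-0.009, ω=-0.144
apply F[16]=-1.496 → step 17: x=0.096, v=0.194, θ=-0.012, ω=-0.123
apply F[17]=-1.431 → step 18: x=0.099, v=0.178, θ=-0.014, ω=-0.104
apply F[18]=-1.363 → step 19: x=0.103, v=0.164, θ=-0.016, ω=-0.086
apply F[19]=-1.295 → step 20: x=0.106, v=0.150, θ=-0.018, ω=-0.071
apply F[20]=-1.227 → step 21: x=0.109, v=0.137, θ=-0.019, ω=-0.057
apply F[21]=-1.162 → step 22: x=0.112, v=0.125, θ=-0.020, ω=-0.045
apply F[22]=-1.100 → step 23: x=0.114, v=0.114, θ=-0.021, ω=-0.035
apply F[23]=-1.040 → step 24: x=0.116, v=0.104, θ=-0.021, ω=-0.025
apply F[24]=-0.984 → step 25: x=0.118, v=0.094, θ=-0.022, ω=-0.017
apply F[25]=-0.931 → step 26: x=0.120, v=0.085, θ=-0.022, ω=-0.010
apply F[26]=-0.881 → step 27: x=0.122, v=0.077, θ=-0.022, ω=-0.004
apply F[27]=-0.835 → step 28: x=0.123, v=0.069, θ=-0.022, ω=0.001
apply F[28]=-0.791 → step 29: x=0.124, v=0.062, θ=-0.022, ω=0.006
apply F[29]=-0.751 → step 30: x=0.125, v=0.055, θ=-0.022, ω=0.010
apply F[30]=-0.712 → step 31: x=0.126, v=0.048, θ=-0.022, ω=0.013
apply F[31]=-0.677 → step 32: x=0.127, v=0.042, θ=-0.021, ω=0.016
apply F[32]=-0.643 → step 33: x=0.128, v=0.036, θ=-0.021, ω=0.018
apply F[33]=-0.612 → step 34: x=0.129, v=0.031, θ=-0.021, ω=0.020
apply F[34]=-0.582 → step 35: x=0.129, v=0.026, θ=-0.020, ω=0.022
apply F[35]=-0.555 → step 36: x=0.130, v=0.021, θ=-0.020, ω=0.023
apply F[36]=-0.528 → step 37: x=0.130, v=0.017, θ=-0.019, ω=0.024
apply F[37]=-0.504 → step 38: x=0.131, v=0.012, θ=-0.019, ω=0.025
apply F[38]=-0.480 → step 39: x=0.131, v=0.008, θ=-0.018, ω=0.025
apply F[39]=-0.458 → step 40: x=0.131, v=0.004, θ=-0.018, ω=0.026
Max |angle| over trajectory = 0.087 rad; bound = 0.160 → within bound.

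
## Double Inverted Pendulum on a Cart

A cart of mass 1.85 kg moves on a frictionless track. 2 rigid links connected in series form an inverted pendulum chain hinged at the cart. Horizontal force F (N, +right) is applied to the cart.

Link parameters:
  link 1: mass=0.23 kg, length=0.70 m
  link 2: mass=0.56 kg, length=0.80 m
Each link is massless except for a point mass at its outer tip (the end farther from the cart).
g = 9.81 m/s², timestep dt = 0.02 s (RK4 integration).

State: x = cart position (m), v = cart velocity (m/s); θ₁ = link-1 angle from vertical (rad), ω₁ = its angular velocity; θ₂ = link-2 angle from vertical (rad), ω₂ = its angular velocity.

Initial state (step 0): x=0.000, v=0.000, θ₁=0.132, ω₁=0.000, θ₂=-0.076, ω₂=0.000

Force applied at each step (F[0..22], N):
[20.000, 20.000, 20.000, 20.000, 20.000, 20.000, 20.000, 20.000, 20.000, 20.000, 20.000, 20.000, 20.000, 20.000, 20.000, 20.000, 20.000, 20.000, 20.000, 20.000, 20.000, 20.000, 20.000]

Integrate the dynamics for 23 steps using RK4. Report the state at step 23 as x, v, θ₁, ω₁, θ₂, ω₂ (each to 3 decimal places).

Answer: x=1.097, v=4.450, θ₁=-0.926, ω₁=-5.573, θ₂=-0.729, ω₂=-2.080

Derivation:
apply F[0]=+20.000 → step 1: x=0.002, v=0.205, θ₁=0.131, ω₁=-0.113, θ₂=-0.078, ω₂=-0.178
apply F[1]=+20.000 → step 2: x=0.008, v=0.410, θ₁=0.127, ω₁=-0.227, θ₂=-0.083, ω₂=-0.355
apply F[2]=+20.000 → step 3: x=0.018, v=0.616, θ₁=0.122, ω₁=-0.344, θ₂=-0.092, ω₂=-0.532
apply F[3]=+20.000 → step 4: x=0.033, v=0.823, θ₁=0.114, ω₁=-0.466, θ₂=-0.104, ω₂=-0.708
apply F[4]=+20.000 → step 5: x=0.051, v=1.030, θ₁=0.103, ω₁=-0.596, θ₂=-0.120, ω₂=-0.882
apply F[5]=+20.000 → step 6: x=0.074, v=1.239, θ₁=0.090, ω₁=-0.734, θ₂=-0.140, ω₂=-1.053
apply F[6]=+20.000 → step 7: x=0.101, v=1.450, θ₁=0.074, ω₁=-0.885, θ₂=-0.162, ω₂=-1.219
apply F[7]=+20.000 → step 8: x=0.132, v=1.661, θ₁=0.054, ω₁=-1.050, θ₂=-0.188, ω₂=-1.378
apply F[8]=+20.000 → step 9: x=0.167, v=1.875, θ₁=0.031, ω₁=-1.234, θ₂=-0.217, ω₂=-1.527
apply F[9]=+20.000 → step 10: x=0.207, v=2.090, θ₁=0.005, ω₁=-1.439, θ₂=-0.249, ω₂=-1.664
apply F[10]=+20.000 → step 11: x=0.251, v=2.307, θ₁=-0.026, ω₁=-1.670, θ₂=-0.284, ω₂=-1.784
apply F[11]=+20.000 → step 12: x=0.299, v=2.525, θ₁=-0.062, ω₁=-1.930, θ₂=-0.321, ω₂=-1.882
apply F[12]=+20.000 → step 13: x=0.352, v=2.743, θ₁=-0.104, ω₁=-2.223, θ₂=-0.359, ω₂=-1.955
apply F[13]=+20.000 → step 14: x=0.409, v=2.962, θ₁=-0.151, ω₁=-2.551, θ₂=-0.399, ω₂=-1.996
apply F[14]=+20.000 → step 15: x=0.470, v=3.178, θ₁=-0.206, ω₁=-2.916, θ₂=-0.439, ω₂=-2.002
apply F[15]=+20.000 → step 16: x=0.536, v=3.391, θ₁=-0.268, ω₁=-3.317, θ₂=-0.478, ω₂=-1.969
apply F[16]=+20.000 → step 17: x=0.606, v=3.596, θ₁=-0.339, ω₁=-3.747, θ₂=-0.517, ω₂=-1.901
apply F[17]=+20.000 → step 18: x=0.680, v=3.790, θ₁=-0.418, ω₁=-4.191, θ₂=-0.554, ω₂=-1.807
apply F[18]=+20.000 → step 19: x=0.758, v=3.967, θ₁=-0.506, ω₁=-4.625, θ₂=-0.589, ω₂=-1.712
apply F[19]=+20.000 → step 20: x=0.839, v=4.123, θ₁=-0.603, ω₁=-5.011, θ₂=-0.623, ω₂=-1.652
apply F[20]=+20.000 → step 21: x=0.922, v=4.253, θ₁=-0.706, ω₁=-5.312, θ₂=-0.656, ω₂=-1.674
apply F[21]=+20.000 → step 22: x=1.009, v=4.361, θ₁=-0.815, ω₁=-5.500, θ₂=-0.691, ω₂=-1.813
apply F[22]=+20.000 → step 23: x=1.097, v=4.450, θ₁=-0.926, ω₁=-5.573, θ₂=-0.729, ω₂=-2.080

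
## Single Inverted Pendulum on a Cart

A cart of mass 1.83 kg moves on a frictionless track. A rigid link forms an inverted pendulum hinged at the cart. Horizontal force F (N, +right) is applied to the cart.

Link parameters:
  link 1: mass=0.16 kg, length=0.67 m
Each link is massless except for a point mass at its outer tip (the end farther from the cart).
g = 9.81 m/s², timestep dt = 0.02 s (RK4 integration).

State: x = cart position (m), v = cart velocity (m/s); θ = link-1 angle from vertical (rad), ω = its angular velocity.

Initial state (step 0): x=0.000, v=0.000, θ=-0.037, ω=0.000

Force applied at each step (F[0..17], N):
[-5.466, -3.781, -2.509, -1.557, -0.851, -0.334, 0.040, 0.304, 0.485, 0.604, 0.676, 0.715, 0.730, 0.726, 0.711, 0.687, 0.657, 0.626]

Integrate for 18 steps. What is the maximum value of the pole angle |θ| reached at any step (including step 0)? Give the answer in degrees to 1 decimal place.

apply F[0]=-5.466 → step 1: x=-0.001, v=-0.059, θ=-0.036, ω=0.077
apply F[1]=-3.781 → step 2: x=-0.002, v=-0.100, θ=-0.034, ω=0.128
apply F[2]=-2.509 → step 3: x=-0.004, v=-0.127, θ=-0.031, ω=0.158
apply F[3]=-1.557 → step 4: x=-0.007, v=-0.143, θ=-0.028, ω=0.174
apply F[4]=-0.851 → step 5: x=-0.010, v=-0.152, θ=-0.024, ω=0.180
apply F[5]=-0.334 → step 6: x=-0.013, v=-0.155, θ=-0.021, ω=0.178
apply F[6]=+0.040 → step 7: x=-0.016, v=-0.155, θ=-0.017, ω=0.171
apply F[7]=+0.304 → step 8: x=-0.019, v=-0.151, θ=-0.014, ω=0.161
apply F[8]=+0.485 → step 9: x=-0.022, v=-0.145, θ=-0.011, ω=0.149
apply F[9]=+0.604 → step 10: x=-0.025, v=-0.139, θ=-0.008, ω=0.136
apply F[10]=+0.676 → step 11: x=-0.028, v=-0.131, θ=-0.006, ω=0.123
apply F[11]=+0.715 → step 12: x=-0.030, v=-0.123, θ=-0.003, ω=0.110
apply F[12]=+0.730 → step 13: x=-0.033, v=-0.115, θ=-0.001, ω=0.098
apply F[13]=+0.726 → step 14: x=-0.035, v=-0.107, θ=0.001, ω=0.086
apply F[14]=+0.711 → step 15: x=-0.037, v=-0.100, θ=0.002, ω=0.075
apply F[15]=+0.687 → step 16: x=-0.039, v=-0.092, θ=0.004, ω=0.064
apply F[16]=+0.657 → step 17: x=-0.041, v=-0.085, θ=0.005, ω=0.055
apply F[17]=+0.626 → step 18: x=-0.042, v=-0.078, θ=0.006, ω=0.047
Max |angle| over trajectory = 0.037 rad = 2.1°.

Answer: 2.1°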